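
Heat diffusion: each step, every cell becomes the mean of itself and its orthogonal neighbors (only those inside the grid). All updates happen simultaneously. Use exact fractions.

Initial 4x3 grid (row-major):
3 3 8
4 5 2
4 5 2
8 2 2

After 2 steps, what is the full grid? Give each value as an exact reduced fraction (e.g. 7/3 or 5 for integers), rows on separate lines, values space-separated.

Answer: 145/36 973/240 40/9
983/240 102/25 227/60
1051/240 393/100 63/20
85/18 871/240 3

Derivation:
After step 1:
  10/3 19/4 13/3
  4 19/5 17/4
  21/4 18/5 11/4
  14/3 17/4 2
After step 2:
  145/36 973/240 40/9
  983/240 102/25 227/60
  1051/240 393/100 63/20
  85/18 871/240 3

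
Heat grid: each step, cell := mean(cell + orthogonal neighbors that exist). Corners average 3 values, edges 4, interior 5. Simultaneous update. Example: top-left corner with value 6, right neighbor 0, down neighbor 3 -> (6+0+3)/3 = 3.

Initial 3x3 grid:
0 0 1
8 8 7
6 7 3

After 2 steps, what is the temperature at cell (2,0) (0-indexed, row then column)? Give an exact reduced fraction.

Step 1: cell (2,0) = 7
Step 2: cell (2,0) = 37/6
Full grid after step 2:
  125/36 163/48 29/9
  127/24 49/10 229/48
  37/6 37/6 197/36

Answer: 37/6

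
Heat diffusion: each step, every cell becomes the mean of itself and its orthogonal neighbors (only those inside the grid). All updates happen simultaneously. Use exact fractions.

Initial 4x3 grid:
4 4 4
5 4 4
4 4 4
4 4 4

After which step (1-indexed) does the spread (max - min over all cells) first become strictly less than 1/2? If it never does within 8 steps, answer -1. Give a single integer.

Step 1: max=13/3, min=4, spread=1/3
  -> spread < 1/2 first at step 1
Step 2: max=511/120, min=4, spread=31/120
Step 3: max=4531/1080, min=4, spread=211/1080
Step 4: max=448897/108000, min=7247/1800, spread=14077/108000
Step 5: max=4028407/972000, min=435683/108000, spread=5363/48600
Step 6: max=120380809/29160000, min=242869/60000, spread=93859/1166400
Step 7: max=7208674481/1749600000, min=394136467/97200000, spread=4568723/69984000
Step 8: max=431684435629/104976000000, min=11845618889/2916000000, spread=8387449/167961600

Answer: 1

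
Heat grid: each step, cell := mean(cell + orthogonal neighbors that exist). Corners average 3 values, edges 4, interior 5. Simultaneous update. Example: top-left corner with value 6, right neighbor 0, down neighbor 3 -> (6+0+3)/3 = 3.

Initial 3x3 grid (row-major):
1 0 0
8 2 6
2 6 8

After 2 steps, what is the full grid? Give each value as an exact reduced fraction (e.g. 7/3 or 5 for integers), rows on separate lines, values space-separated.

Answer: 7/3 203/80 9/4
959/240 169/50 64/15
157/36 209/40 91/18

Derivation:
After step 1:
  3 3/4 2
  13/4 22/5 4
  16/3 9/2 20/3
After step 2:
  7/3 203/80 9/4
  959/240 169/50 64/15
  157/36 209/40 91/18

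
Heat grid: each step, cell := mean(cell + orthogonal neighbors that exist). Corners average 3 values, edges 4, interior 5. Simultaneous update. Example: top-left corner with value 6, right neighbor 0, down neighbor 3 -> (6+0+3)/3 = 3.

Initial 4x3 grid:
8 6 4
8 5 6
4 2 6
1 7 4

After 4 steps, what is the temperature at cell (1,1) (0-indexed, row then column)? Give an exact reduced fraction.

Answer: 1932689/360000

Derivation:
Step 1: cell (1,1) = 27/5
Step 2: cell (1,1) = 549/100
Step 3: cell (1,1) = 15983/3000
Step 4: cell (1,1) = 1932689/360000
Full grid after step 4:
  753409/129600 4902061/864000 717859/129600
  291131/54000 1932689/360000 1128149/216000
  1814/375 429491/90000 1057489/216000
  95339/21600 1958723/432000 37199/8100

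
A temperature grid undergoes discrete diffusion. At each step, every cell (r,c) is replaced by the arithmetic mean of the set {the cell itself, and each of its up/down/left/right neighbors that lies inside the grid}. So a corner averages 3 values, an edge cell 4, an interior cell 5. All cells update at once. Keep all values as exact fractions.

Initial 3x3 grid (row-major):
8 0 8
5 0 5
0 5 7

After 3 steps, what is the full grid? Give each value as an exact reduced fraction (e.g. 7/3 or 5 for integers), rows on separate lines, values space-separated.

Answer: 1621/432 2857/720 463/108
10213/2880 4631/1200 343/80
1501/432 303/80 461/108

Derivation:
After step 1:
  13/3 4 13/3
  13/4 3 5
  10/3 3 17/3
After step 2:
  139/36 47/12 40/9
  167/48 73/20 9/2
  115/36 15/4 41/9
After step 3:
  1621/432 2857/720 463/108
  10213/2880 4631/1200 343/80
  1501/432 303/80 461/108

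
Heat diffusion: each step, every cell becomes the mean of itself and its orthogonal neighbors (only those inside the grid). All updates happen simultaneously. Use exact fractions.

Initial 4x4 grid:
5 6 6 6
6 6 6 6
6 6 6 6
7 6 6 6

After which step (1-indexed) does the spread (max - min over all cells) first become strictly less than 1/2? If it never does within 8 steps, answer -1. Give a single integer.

Step 1: max=19/3, min=17/3, spread=2/3
Step 2: max=113/18, min=103/18, spread=5/9
Step 3: max=2665/432, min=2519/432, spread=73/216
  -> spread < 1/2 first at step 3
Step 4: max=79531/12960, min=75989/12960, spread=1771/6480
Step 5: max=474173/77760, min=458947/77760, spread=7613/38880
Step 6: max=70898311/11664000, min=69069689/11664000, spread=914311/5832000
Step 7: max=424114673/69984000, min=415693327/69984000, spread=4210673/34992000
Step 8: max=63494784751/10497600000, min=62476415249/10497600000, spread=509184751/5248800000

Answer: 3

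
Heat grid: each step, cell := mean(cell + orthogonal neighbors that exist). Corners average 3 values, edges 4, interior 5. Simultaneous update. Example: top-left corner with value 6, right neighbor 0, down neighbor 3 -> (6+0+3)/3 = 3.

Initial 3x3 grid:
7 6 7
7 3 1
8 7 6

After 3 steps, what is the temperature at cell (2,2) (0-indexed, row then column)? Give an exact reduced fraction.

Step 1: cell (2,2) = 14/3
Step 2: cell (2,2) = 179/36
Step 3: cell (2,2) = 10993/2160
Full grid after step 3:
  808/135 79171/14400 673/135
  9769/1600 32927/6000 71521/14400
  13313/2160 2261/400 10993/2160

Answer: 10993/2160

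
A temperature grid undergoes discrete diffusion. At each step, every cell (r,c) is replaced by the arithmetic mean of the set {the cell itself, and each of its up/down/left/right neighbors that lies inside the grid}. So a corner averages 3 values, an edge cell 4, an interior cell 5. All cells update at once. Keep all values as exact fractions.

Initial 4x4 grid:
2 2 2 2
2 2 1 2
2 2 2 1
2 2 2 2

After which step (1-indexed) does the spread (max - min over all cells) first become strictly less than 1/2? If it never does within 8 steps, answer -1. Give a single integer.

Step 1: max=2, min=3/2, spread=1/2
Step 2: max=2, min=391/240, spread=89/240
  -> spread < 1/2 first at step 2
Step 3: max=2, min=4099/2400, spread=701/2400
Step 4: max=7851/4000, min=75431/43200, spread=46799/216000
Step 5: max=105329/54000, min=3823303/2160000, spread=389857/2160000
Step 6: max=104273/54000, min=347840041/194400000, spread=27542759/194400000
Step 7: max=9329989/4860000, min=3498828799/1944000000, spread=77722267/648000000
Step 8: max=9278729029/4860000000, min=105637622899/58320000000, spread=5707125449/58320000000

Answer: 2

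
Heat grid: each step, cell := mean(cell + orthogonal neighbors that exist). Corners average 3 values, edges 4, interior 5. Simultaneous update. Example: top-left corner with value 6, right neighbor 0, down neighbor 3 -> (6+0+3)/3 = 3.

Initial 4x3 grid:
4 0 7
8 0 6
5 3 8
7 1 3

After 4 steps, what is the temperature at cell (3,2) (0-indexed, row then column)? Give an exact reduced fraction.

Answer: 45463/10800

Derivation:
Step 1: cell (3,2) = 4
Step 2: cell (3,2) = 25/6
Step 3: cell (3,2) = 991/240
Step 4: cell (3,2) = 45463/10800
Full grid after step 4:
  169147/43200 3424589/864000 522091/129600
  36949/9000 1462081/360000 901901/216000
  113647/27000 190007/45000 302267/72000
  276803/64800 1803457/432000 45463/10800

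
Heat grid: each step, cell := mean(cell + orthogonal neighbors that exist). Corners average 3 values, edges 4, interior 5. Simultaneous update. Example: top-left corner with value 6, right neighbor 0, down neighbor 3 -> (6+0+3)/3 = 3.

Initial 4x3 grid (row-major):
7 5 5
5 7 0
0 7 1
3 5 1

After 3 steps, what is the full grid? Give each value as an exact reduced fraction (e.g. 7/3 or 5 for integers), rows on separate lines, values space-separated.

After step 1:
  17/3 6 10/3
  19/4 24/5 13/4
  15/4 4 9/4
  8/3 4 7/3
After step 2:
  197/36 99/20 151/36
  569/120 114/25 409/120
  91/24 94/25 71/24
  125/36 13/4 103/36
After step 3:
  5459/1080 5753/1200 4519/1080
  16709/3600 1071/250 13609/3600
  14189/3600 458/125 11689/3600
  757/216 4003/1200 653/216

Answer: 5459/1080 5753/1200 4519/1080
16709/3600 1071/250 13609/3600
14189/3600 458/125 11689/3600
757/216 4003/1200 653/216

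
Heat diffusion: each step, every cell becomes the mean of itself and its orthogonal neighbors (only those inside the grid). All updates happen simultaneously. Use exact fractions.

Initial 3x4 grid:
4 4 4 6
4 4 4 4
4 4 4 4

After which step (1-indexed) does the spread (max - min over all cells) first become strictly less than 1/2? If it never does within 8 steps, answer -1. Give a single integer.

Answer: 3

Derivation:
Step 1: max=14/3, min=4, spread=2/3
Step 2: max=41/9, min=4, spread=5/9
Step 3: max=473/108, min=4, spread=41/108
  -> spread < 1/2 first at step 3
Step 4: max=56057/12960, min=4, spread=4217/12960
Step 5: max=3319549/777600, min=14479/3600, spread=38417/155520
Step 6: max=197824211/46656000, min=290597/72000, spread=1903471/9331200
Step 7: max=11798429089/2799360000, min=8755759/2160000, spread=18038617/111974400
Step 8: max=705114582851/167961600000, min=790526759/194400000, spread=883978523/6718464000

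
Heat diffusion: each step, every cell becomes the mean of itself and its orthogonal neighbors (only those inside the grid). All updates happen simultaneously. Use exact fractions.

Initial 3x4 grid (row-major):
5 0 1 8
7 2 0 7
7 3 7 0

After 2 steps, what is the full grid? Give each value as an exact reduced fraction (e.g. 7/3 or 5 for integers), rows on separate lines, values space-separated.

Answer: 15/4 213/80 779/240 34/9
1039/240 89/25 143/50 343/80
47/9 919/240 919/240 131/36

Derivation:
After step 1:
  4 2 9/4 16/3
  21/4 12/5 17/5 15/4
  17/3 19/4 5/2 14/3
After step 2:
  15/4 213/80 779/240 34/9
  1039/240 89/25 143/50 343/80
  47/9 919/240 919/240 131/36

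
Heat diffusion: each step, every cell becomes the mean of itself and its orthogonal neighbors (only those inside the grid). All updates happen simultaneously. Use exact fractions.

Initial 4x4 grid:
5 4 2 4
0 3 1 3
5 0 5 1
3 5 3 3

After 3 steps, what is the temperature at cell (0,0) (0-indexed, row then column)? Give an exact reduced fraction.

Answer: 337/120

Derivation:
Step 1: cell (0,0) = 3
Step 2: cell (0,0) = 13/4
Step 3: cell (0,0) = 337/120
Full grid after step 3:
  337/120 477/160 6403/2400 1013/360
  287/96 2559/1000 2817/1000 2021/800
  20117/7200 1154/375 31/12 20429/7200
  1799/540 21347/7200 22739/7200 149/54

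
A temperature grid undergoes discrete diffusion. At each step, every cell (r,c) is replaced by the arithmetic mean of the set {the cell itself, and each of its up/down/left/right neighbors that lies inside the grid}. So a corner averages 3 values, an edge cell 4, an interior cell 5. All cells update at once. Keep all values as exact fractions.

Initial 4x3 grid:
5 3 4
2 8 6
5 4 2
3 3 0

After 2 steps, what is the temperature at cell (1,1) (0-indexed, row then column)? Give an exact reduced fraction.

Answer: 24/5

Derivation:
Step 1: cell (1,1) = 23/5
Step 2: cell (1,1) = 24/5
Full grid after step 2:
  40/9 259/60 43/9
  493/120 24/5 127/30
  497/120 18/5 211/60
  29/9 367/120 43/18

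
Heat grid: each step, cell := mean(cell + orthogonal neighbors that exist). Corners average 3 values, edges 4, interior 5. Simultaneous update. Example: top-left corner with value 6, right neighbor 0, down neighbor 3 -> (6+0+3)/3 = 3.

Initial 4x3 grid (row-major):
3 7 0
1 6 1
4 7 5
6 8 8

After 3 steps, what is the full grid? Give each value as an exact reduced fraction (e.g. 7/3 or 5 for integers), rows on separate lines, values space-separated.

Answer: 514/135 13327/3600 7729/2160
15227/3600 25427/6000 29779/7200
1531/300 5307/1000 12673/2400
839/144 29351/4800 49/8

Derivation:
After step 1:
  11/3 4 8/3
  7/2 22/5 3
  9/2 6 21/4
  6 29/4 7
After step 2:
  67/18 221/60 29/9
  241/60 209/50 919/240
  5 137/25 85/16
  71/12 105/16 13/2
After step 3:
  514/135 13327/3600 7729/2160
  15227/3600 25427/6000 29779/7200
  1531/300 5307/1000 12673/2400
  839/144 29351/4800 49/8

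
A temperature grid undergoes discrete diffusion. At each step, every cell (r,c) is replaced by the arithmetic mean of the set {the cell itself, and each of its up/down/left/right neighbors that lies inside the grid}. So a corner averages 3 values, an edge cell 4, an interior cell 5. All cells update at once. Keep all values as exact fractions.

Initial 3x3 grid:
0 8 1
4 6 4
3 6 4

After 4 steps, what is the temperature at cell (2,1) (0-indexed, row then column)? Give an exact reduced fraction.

Answer: 1287443/288000

Derivation:
Step 1: cell (2,1) = 19/4
Step 2: cell (2,1) = 387/80
Step 3: cell (2,1) = 7023/1600
Step 4: cell (2,1) = 1287443/288000
Full grid after step 4:
  14717/3600 3667829/864000 273581/64800
  3691079/864000 766199/180000 1272943/288000
  69539/16200 1287443/288000 286831/64800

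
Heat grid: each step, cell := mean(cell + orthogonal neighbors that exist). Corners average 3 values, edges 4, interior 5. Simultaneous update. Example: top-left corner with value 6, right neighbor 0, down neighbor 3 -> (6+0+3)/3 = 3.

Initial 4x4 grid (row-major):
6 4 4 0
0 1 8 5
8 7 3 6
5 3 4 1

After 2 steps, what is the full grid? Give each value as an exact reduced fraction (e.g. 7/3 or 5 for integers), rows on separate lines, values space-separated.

Answer: 65/18 181/48 299/80 47/12
193/48 201/50 451/100 157/40
1109/240 19/4 207/50 533/120
181/36 517/120 503/120 61/18

Derivation:
After step 1:
  10/3 15/4 4 3
  15/4 4 21/5 19/4
  5 22/5 28/5 15/4
  16/3 19/4 11/4 11/3
After step 2:
  65/18 181/48 299/80 47/12
  193/48 201/50 451/100 157/40
  1109/240 19/4 207/50 533/120
  181/36 517/120 503/120 61/18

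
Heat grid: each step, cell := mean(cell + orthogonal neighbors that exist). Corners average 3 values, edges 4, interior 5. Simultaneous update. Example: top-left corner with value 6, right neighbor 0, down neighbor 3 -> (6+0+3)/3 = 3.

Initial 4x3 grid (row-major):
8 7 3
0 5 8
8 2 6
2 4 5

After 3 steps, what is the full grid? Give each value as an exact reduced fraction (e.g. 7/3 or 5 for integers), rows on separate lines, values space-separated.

Answer: 451/90 25861/4800 653/120
3881/800 9739/2000 4281/800
30079/7200 28207/6000 3831/800
907/216 60473/14400 85/18

Derivation:
After step 1:
  5 23/4 6
  21/4 22/5 11/2
  3 5 21/4
  14/3 13/4 5
After step 2:
  16/3 423/80 23/4
  353/80 259/50 423/80
  215/48 209/50 83/16
  131/36 215/48 9/2
After step 3:
  451/90 25861/4800 653/120
  3881/800 9739/2000 4281/800
  30079/7200 28207/6000 3831/800
  907/216 60473/14400 85/18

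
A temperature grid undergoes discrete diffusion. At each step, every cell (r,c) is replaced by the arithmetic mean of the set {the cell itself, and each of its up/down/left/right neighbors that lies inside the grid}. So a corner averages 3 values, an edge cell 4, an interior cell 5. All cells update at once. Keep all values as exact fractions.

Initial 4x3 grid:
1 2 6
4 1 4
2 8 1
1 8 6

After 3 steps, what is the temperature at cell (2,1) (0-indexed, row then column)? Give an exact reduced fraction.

Answer: 23539/6000

Derivation:
Step 1: cell (2,1) = 4
Step 2: cell (2,1) = 441/100
Step 3: cell (2,1) = 23539/6000
Full grid after step 3:
  6053/2160 20993/7200 817/240
  20993/7200 2623/750 8581/2400
  27223/7200 23539/6000 10591/2400
  889/216 66851/14400 335/72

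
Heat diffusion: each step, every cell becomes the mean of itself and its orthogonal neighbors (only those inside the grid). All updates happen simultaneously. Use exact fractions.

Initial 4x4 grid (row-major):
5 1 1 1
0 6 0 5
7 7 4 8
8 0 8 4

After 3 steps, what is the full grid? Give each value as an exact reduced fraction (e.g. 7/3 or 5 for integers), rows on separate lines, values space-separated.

After step 1:
  2 13/4 3/4 7/3
  9/2 14/5 16/5 7/2
  11/2 24/5 27/5 21/4
  5 23/4 4 20/3
After step 2:
  13/4 11/5 143/60 79/36
  37/10 371/100 313/100 857/240
  99/20 97/20 453/100 1249/240
  65/12 391/80 1309/240 191/36
After step 3:
  61/20 3463/1200 8917/3600 5867/2160
  1561/400 1759/500 20789/6000 25379/7200
  227/48 9171/2000 13901/3000 33499/7200
  3661/720 2473/480 36319/7200 5747/1080

Answer: 61/20 3463/1200 8917/3600 5867/2160
1561/400 1759/500 20789/6000 25379/7200
227/48 9171/2000 13901/3000 33499/7200
3661/720 2473/480 36319/7200 5747/1080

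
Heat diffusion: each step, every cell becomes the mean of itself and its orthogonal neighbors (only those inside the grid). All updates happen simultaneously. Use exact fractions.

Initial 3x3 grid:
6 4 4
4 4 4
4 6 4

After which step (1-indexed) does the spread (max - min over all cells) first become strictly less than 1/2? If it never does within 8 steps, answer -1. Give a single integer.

Answer: 2

Derivation:
Step 1: max=14/3, min=4, spread=2/3
Step 2: max=547/120, min=25/6, spread=47/120
  -> spread < 1/2 first at step 2
Step 3: max=2461/540, min=171/40, spread=61/216
Step 4: max=146237/32400, min=93233/21600, spread=511/2592
Step 5: max=8735089/1944000, min=5643851/1296000, spread=4309/31104
Step 6: max=521543633/116640000, min=113378099/25920000, spread=36295/373248
Step 7: max=31202643901/6998400000, min=20483249059/4665600000, spread=305773/4478976
Step 8: max=1867713511397/419904000000, min=1231725929473/279936000000, spread=2575951/53747712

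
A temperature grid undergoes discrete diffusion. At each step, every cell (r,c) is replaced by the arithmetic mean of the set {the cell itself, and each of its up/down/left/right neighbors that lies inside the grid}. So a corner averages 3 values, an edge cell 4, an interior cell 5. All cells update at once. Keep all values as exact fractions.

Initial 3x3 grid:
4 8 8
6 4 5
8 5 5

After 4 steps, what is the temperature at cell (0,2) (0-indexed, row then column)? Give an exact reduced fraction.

Answer: 127417/21600

Derivation:
Step 1: cell (0,2) = 7
Step 2: cell (0,2) = 37/6
Step 3: cell (0,2) = 2171/360
Step 4: cell (0,2) = 127417/21600
Full grid after step 4:
  42389/7200 427007/72000 127417/21600
  2513167/432000 1037729/180000 832639/144000
  92369/16200 2452417/432000 20257/3600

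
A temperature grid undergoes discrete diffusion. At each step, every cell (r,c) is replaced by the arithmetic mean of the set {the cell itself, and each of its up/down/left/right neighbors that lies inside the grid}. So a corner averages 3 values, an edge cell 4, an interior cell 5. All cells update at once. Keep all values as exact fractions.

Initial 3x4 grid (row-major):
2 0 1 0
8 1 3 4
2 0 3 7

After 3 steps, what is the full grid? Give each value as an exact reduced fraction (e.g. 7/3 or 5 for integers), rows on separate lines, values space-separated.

Answer: 5429/2160 7279/3600 3607/1800 2387/1080
37481/14400 919/375 14579/6000 20573/7200
1511/540 18683/7200 21403/7200 7069/2160

Derivation:
After step 1:
  10/3 1 1 5/3
  13/4 12/5 12/5 7/2
  10/3 3/2 13/4 14/3
After step 2:
  91/36 29/15 91/60 37/18
  739/240 211/100 251/100 367/120
  97/36 629/240 709/240 137/36
After step 3:
  5429/2160 7279/3600 3607/1800 2387/1080
  37481/14400 919/375 14579/6000 20573/7200
  1511/540 18683/7200 21403/7200 7069/2160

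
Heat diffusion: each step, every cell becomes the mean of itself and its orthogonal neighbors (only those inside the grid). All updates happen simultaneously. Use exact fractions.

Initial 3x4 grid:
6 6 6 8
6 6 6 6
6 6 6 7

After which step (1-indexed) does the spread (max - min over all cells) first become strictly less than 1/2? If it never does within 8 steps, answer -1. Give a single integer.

Answer: 3

Derivation:
Step 1: max=27/4, min=6, spread=3/4
Step 2: max=239/36, min=6, spread=23/36
Step 3: max=2789/432, min=6, spread=197/432
  -> spread < 1/2 first at step 3
Step 4: max=166321/25920, min=1735/288, spread=10171/25920
Step 5: max=9887147/1555200, min=9079/1500, spread=2370199/7776000
Step 6: max=590632633/93312000, min=7870369/1296000, spread=4793213/18662400
Step 7: max=35280227267/5598720000, min=236976743/38880000, spread=46223051/223948800
Step 8: max=2110606548553/335923200000, min=2375924027/388800000, spread=2312327569/13436928000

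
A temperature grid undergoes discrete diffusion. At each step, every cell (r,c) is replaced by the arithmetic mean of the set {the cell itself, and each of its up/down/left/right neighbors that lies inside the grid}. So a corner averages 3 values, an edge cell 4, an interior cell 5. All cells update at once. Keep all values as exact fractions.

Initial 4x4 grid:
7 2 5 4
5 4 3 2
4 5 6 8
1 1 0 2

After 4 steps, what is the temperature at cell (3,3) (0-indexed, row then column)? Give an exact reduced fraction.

Answer: 226409/64800

Derivation:
Step 1: cell (3,3) = 10/3
Step 2: cell (3,3) = 121/36
Step 3: cell (3,3) = 7499/2160
Step 4: cell (3,3) = 226409/64800
Full grid after step 4:
  278173/64800 224563/54000 218341/54000 257137/64800
  873427/216000 144887/36000 709471/180000 854359/216000
  255793/72000 70659/20000 657959/180000 810743/216000
  22253/7200 56177/18000 177917/54000 226409/64800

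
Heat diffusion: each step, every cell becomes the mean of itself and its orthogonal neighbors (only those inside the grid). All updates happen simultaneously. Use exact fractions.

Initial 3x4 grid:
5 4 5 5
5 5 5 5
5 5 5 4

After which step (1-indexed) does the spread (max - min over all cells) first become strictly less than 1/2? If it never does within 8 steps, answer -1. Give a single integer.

Answer: 1

Derivation:
Step 1: max=5, min=14/3, spread=1/3
  -> spread < 1/2 first at step 1
Step 2: max=5, min=85/18, spread=5/18
Step 3: max=3541/720, min=5189/1080, spread=49/432
Step 4: max=106031/21600, min=623531/129600, spread=2531/25920
Step 5: max=1054609/216000, min=250086911/51840000, spread=3019249/51840000
Step 6: max=94800949/19440000, min=250323289/51840000, spread=297509/6220800
Step 7: max=1419314479/291600000, min=901963200791/186624000000, spread=6398065769/186624000000
Step 8: max=56730621049/11664000000, min=2706622535227/559872000000, spread=131578201/4478976000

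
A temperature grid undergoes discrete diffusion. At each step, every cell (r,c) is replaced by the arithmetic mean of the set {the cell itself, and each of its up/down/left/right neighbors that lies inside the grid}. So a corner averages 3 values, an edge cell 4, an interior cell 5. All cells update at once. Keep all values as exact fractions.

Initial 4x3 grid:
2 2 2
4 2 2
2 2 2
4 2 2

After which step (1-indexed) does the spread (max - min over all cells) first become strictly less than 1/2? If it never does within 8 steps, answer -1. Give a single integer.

Step 1: max=3, min=2, spread=1
Step 2: max=49/18, min=2, spread=13/18
Step 3: max=9257/3600, min=207/100, spread=361/720
Step 4: max=161569/64800, min=5761/2700, spread=4661/12960
  -> spread < 1/2 first at step 4
Step 5: max=7878863/3240000, min=2356621/1080000, spread=809/3240
Step 6: max=560650399/233280000, min=21475301/9720000, spread=1809727/9331200
Step 7: max=33238047941/13996800000, min=163000573/72900000, spread=77677517/559872000
Step 8: max=1981514394319/839808000000, min=13123066451/5832000000, spread=734342603/6718464000

Answer: 4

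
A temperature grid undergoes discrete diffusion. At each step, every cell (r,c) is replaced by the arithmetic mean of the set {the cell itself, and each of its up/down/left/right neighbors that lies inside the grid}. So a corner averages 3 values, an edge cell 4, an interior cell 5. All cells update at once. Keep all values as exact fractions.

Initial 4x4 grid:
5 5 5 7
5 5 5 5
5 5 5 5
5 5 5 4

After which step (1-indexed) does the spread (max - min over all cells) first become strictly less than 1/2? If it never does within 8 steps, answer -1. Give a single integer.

Step 1: max=17/3, min=14/3, spread=1
Step 2: max=50/9, min=85/18, spread=5/6
Step 3: max=2315/432, min=131/27, spread=73/144
Step 4: max=68657/12960, min=3959/810, spread=1771/4320
  -> spread < 1/2 first at step 4
Step 5: max=2033171/388800, min=6386861/1296000, spread=1171127/3888000
Step 6: max=60577229/11664000, min=192692237/38880000, spread=27695579/116640000
Step 7: max=1805936747/349920000, min=5798034629/1166400000, spread=665263583/3499200000
Step 8: max=53952140717/10497600000, min=58100580623/11664000000, spread=16616181563/104976000000

Answer: 4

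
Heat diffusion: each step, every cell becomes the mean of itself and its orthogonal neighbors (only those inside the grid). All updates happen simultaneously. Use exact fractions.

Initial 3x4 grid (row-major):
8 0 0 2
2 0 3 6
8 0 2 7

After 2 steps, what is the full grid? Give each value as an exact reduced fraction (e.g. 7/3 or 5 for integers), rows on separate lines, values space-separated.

Answer: 59/18 91/48 487/240 101/36
73/24 61/25 239/100 431/120
31/9 59/24 127/40 25/6

Derivation:
After step 1:
  10/3 2 5/4 8/3
  9/2 1 11/5 9/2
  10/3 5/2 3 5
After step 2:
  59/18 91/48 487/240 101/36
  73/24 61/25 239/100 431/120
  31/9 59/24 127/40 25/6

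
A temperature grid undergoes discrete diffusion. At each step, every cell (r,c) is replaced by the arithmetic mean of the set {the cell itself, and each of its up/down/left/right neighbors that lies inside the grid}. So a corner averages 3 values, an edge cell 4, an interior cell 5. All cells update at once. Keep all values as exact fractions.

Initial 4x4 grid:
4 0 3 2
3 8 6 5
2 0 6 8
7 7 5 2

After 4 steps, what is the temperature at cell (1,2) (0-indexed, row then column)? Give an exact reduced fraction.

Step 1: cell (1,2) = 28/5
Step 2: cell (1,2) = 22/5
Step 3: cell (1,2) = 3379/750
Step 4: cell (1,2) = 192551/45000
Full grid after step 4:
  232121/64800 392263/108000 435079/108000 13477/3240
  805901/216000 734123/180000 192551/45000 492739/108000
  913733/216000 97813/22500 95393/20000 174317/36000
  7091/1620 1008803/216000 349009/72000 108689/21600

Answer: 192551/45000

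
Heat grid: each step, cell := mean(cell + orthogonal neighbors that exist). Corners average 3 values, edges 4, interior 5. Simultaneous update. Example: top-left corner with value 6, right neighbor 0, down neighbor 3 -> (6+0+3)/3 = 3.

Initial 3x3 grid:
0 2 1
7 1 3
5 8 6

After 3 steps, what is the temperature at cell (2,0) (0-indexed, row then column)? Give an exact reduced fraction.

Step 1: cell (2,0) = 20/3
Step 2: cell (2,0) = 179/36
Step 3: cell (2,0) = 10537/2160
Full grid after step 3:
  2219/720 3037/1200 1949/720
  53669/14400 1433/375 47819/14400
  10537/2160 16261/3600 9727/2160

Answer: 10537/2160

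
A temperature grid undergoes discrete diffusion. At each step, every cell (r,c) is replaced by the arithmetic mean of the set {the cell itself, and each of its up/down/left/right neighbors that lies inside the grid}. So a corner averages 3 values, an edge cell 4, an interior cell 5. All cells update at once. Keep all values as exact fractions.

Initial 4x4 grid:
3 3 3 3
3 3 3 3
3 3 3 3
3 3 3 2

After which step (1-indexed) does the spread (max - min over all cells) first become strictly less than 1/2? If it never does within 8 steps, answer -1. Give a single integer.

Step 1: max=3, min=8/3, spread=1/3
  -> spread < 1/2 first at step 1
Step 2: max=3, min=49/18, spread=5/18
Step 3: max=3, min=607/216, spread=41/216
Step 4: max=3, min=18397/6480, spread=1043/6480
Step 5: max=3, min=557647/194400, spread=25553/194400
Step 6: max=53921/18000, min=16824541/5832000, spread=645863/5832000
Step 7: max=359029/120000, min=507238309/174960000, spread=16225973/174960000
Step 8: max=161299/54000, min=15268922017/5248800000, spread=409340783/5248800000

Answer: 1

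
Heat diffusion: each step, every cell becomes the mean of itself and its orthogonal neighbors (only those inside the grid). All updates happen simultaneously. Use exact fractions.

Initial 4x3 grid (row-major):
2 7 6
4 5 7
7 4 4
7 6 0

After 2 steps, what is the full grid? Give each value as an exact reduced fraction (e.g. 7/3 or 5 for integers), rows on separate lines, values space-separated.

Answer: 83/18 107/20 103/18
74/15 128/25 1279/240
82/15 241/50 1067/240
197/36 389/80 34/9

Derivation:
After step 1:
  13/3 5 20/3
  9/2 27/5 11/2
  11/2 26/5 15/4
  20/3 17/4 10/3
After step 2:
  83/18 107/20 103/18
  74/15 128/25 1279/240
  82/15 241/50 1067/240
  197/36 389/80 34/9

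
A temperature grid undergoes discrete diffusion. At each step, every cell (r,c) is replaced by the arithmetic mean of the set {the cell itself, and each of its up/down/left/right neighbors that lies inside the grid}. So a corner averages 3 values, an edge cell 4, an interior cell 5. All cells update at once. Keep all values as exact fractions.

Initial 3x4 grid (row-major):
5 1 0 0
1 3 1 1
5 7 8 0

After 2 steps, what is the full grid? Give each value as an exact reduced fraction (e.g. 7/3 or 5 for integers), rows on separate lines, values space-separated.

After step 1:
  7/3 9/4 1/2 1/3
  7/2 13/5 13/5 1/2
  13/3 23/4 4 3
After step 2:
  97/36 461/240 341/240 4/9
  383/120 167/50 51/25 193/120
  163/36 1001/240 307/80 5/2

Answer: 97/36 461/240 341/240 4/9
383/120 167/50 51/25 193/120
163/36 1001/240 307/80 5/2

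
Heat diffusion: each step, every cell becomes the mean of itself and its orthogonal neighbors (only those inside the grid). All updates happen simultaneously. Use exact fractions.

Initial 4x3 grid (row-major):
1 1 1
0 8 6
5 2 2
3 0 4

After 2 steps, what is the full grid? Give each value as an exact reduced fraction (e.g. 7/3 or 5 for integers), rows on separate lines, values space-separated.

After step 1:
  2/3 11/4 8/3
  7/2 17/5 17/4
  5/2 17/5 7/2
  8/3 9/4 2
After step 2:
  83/36 569/240 29/9
  151/60 173/50 829/240
  181/60 301/100 263/80
  89/36 619/240 31/12

Answer: 83/36 569/240 29/9
151/60 173/50 829/240
181/60 301/100 263/80
89/36 619/240 31/12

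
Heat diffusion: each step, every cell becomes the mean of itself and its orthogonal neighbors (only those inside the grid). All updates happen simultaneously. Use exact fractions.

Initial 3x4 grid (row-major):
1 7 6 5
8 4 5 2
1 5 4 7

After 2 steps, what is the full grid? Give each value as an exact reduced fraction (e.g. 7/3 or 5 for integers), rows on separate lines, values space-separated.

Answer: 40/9 1283/240 1127/240 89/18
193/40 43/10 103/20 1057/240
35/9 1153/240 1037/240 43/9

Derivation:
After step 1:
  16/3 9/2 23/4 13/3
  7/2 29/5 21/5 19/4
  14/3 7/2 21/4 13/3
After step 2:
  40/9 1283/240 1127/240 89/18
  193/40 43/10 103/20 1057/240
  35/9 1153/240 1037/240 43/9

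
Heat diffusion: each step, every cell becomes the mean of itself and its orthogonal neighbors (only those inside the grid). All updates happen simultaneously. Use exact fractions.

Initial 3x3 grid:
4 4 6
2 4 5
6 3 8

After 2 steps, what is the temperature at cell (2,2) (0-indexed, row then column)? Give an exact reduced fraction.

Step 1: cell (2,2) = 16/3
Step 2: cell (2,2) = 49/9
Full grid after step 2:
  71/18 493/120 61/12
  73/20 231/50 1181/240
  155/36 357/80 49/9

Answer: 49/9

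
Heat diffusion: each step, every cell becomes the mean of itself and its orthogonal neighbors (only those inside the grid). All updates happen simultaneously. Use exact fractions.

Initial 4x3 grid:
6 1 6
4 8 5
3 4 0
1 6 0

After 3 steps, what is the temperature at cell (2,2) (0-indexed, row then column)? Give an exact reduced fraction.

Step 1: cell (2,2) = 9/4
Step 2: cell (2,2) = 33/10
Step 3: cell (2,2) = 3841/1200
Full grid after step 3:
  4727/1080 66557/14400 3083/720
  31531/7200 12209/3000 311/75
  25871/7200 2761/750 3841/1200
  452/135 42307/14400 2089/720

Answer: 3841/1200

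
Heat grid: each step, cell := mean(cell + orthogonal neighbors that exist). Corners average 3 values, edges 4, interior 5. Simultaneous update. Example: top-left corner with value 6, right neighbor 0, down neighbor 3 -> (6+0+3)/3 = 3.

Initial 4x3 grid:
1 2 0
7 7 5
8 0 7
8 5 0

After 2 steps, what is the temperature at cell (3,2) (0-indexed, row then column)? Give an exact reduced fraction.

Step 1: cell (3,2) = 4
Step 2: cell (3,2) = 41/12
Full grid after step 2:
  139/36 371/120 115/36
  571/120 113/25 857/240
  239/40 108/25 343/80
  16/3 393/80 41/12

Answer: 41/12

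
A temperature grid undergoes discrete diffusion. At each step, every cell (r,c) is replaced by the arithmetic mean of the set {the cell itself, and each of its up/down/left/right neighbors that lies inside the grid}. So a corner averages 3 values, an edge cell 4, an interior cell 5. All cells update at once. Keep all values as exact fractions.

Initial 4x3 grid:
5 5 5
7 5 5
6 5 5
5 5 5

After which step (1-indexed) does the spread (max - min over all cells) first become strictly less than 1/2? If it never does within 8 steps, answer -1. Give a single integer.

Step 1: max=23/4, min=5, spread=3/4
Step 2: max=677/120, min=5, spread=77/120
Step 3: max=19703/3600, min=911/180, spread=1483/3600
  -> spread < 1/2 first at step 3
Step 4: max=585581/108000, min=27643/5400, spread=10907/36000
Step 5: max=5217461/972000, min=556439/108000, spread=20951/97200
Step 6: max=519074039/97200000, min=50371909/9720000, spread=15354949/97200000
Step 7: max=2327129467/437400000, min=3033212431/583200000, spread=8355223/69984000
Step 8: max=278456606881/52488000000, min=20281404931/3888000000, spread=14904449/167961600

Answer: 3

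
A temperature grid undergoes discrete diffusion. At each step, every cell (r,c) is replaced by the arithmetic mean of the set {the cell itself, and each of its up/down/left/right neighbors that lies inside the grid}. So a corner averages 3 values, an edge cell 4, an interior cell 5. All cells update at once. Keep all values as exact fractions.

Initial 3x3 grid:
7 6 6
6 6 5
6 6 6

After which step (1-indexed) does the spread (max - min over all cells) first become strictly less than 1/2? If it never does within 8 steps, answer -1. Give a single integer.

Answer: 3

Derivation:
Step 1: max=19/3, min=17/3, spread=2/3
Step 2: max=113/18, min=1373/240, spread=401/720
Step 3: max=6619/1080, min=12523/2160, spread=143/432
  -> spread < 1/2 first at step 3
Step 4: max=395123/64800, min=760121/129600, spread=1205/5184
Step 5: max=23517031/3888000, min=45765187/7776000, spread=10151/62208
Step 6: max=1406473007/233280000, min=2759497889/466560000, spread=85517/746496
Step 7: max=84109595179/13996800000, min=165967843483/27993600000, spread=720431/8957952
Step 8: max=5037465044363/839808000000, min=9980098510601/1679616000000, spread=6069221/107495424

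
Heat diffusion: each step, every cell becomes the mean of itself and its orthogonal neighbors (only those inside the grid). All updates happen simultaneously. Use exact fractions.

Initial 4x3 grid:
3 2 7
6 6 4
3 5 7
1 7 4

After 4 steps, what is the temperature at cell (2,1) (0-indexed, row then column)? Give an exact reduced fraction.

Step 1: cell (2,1) = 28/5
Step 2: cell (2,1) = 116/25
Step 3: cell (2,1) = 14753/3000
Step 4: cell (2,1) = 1692179/360000
Full grid after step 4:
  17917/4050 654371/144000 313397/64800
  946309/216000 35623/7500 528967/108000
  972109/216000 1692179/360000 183289/36000
  573029/129600 4131451/864000 214793/43200

Answer: 1692179/360000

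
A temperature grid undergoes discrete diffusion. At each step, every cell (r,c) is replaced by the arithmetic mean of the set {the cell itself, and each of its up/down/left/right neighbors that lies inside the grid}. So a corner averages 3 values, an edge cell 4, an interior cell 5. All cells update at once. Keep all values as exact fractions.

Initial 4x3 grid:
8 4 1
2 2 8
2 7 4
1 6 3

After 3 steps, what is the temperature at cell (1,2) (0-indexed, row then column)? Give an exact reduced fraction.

Step 1: cell (1,2) = 15/4
Step 2: cell (1,2) = 1091/240
Step 3: cell (1,2) = 30413/7200
Full grid after step 3:
  8821/2160 19457/4800 2309/540
  13769/3600 4219/1000 30413/7200
  283/75 3013/750 32393/7200
  863/240 58921/14400 4711/1080

Answer: 30413/7200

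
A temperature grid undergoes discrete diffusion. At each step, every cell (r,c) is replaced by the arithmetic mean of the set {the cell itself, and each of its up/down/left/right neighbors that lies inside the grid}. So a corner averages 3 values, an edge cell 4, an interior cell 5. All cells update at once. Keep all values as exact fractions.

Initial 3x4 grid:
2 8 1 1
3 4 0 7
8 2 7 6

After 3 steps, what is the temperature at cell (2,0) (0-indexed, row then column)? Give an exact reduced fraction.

Step 1: cell (2,0) = 13/3
Step 2: cell (2,0) = 83/18
Step 3: cell (2,0) = 9269/2160
Full grid after step 3:
  4207/1080 26927/7200 7889/2400 2521/720
  60809/14400 11543/3000 23821/6000 27487/7200
  9269/2160 1997/450 15371/3600 4949/1080

Answer: 9269/2160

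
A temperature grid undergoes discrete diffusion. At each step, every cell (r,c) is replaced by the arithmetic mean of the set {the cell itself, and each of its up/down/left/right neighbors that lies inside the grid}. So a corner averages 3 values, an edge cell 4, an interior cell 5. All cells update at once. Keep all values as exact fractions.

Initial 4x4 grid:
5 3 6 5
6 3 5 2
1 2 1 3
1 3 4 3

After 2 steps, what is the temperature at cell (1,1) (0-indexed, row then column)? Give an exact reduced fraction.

Answer: 86/25

Derivation:
Step 1: cell (1,1) = 19/5
Step 2: cell (1,1) = 86/25
Full grid after step 2:
  38/9 131/30 251/60 77/18
  883/240 86/25 187/50 103/30
  119/48 69/25 67/25 37/12
  20/9 107/48 139/48 25/9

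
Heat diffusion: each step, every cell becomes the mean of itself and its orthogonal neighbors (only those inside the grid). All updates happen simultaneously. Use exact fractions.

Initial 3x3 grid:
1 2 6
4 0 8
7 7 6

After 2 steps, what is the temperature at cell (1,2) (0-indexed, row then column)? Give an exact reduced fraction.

Step 1: cell (1,2) = 5
Step 2: cell (1,2) = 323/60
Full grid after step 2:
  91/36 847/240 151/36
  233/60 389/100 323/60
  14/3 111/20 17/3

Answer: 323/60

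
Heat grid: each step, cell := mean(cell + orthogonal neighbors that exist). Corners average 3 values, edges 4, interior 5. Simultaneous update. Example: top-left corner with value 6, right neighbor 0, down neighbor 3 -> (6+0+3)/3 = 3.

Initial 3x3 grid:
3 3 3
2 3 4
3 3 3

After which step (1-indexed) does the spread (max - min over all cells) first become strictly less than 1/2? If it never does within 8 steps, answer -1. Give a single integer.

Answer: 2

Derivation:
Step 1: max=10/3, min=8/3, spread=2/3
Step 2: max=155/48, min=133/48, spread=11/24
  -> spread < 1/2 first at step 2
Step 3: max=1817/576, min=1639/576, spread=89/288
Step 4: max=21491/6912, min=19981/6912, spread=755/3456
Step 5: max=255185/82944, min=242479/82944, spread=6353/41472
Step 6: max=3039515/995328, min=2932453/995328, spread=53531/497664
Step 7: max=36282761/11943936, min=35380855/11943936, spread=450953/5971968
Step 8: max=433780739/143327232, min=426182653/143327232, spread=3799043/71663616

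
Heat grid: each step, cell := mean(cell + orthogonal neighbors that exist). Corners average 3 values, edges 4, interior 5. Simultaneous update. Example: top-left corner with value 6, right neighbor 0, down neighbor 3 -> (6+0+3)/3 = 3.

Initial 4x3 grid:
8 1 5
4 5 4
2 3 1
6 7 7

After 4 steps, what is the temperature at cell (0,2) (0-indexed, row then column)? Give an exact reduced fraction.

Answer: 102413/25920

Derivation:
Step 1: cell (0,2) = 10/3
Step 2: cell (0,2) = 71/18
Step 3: cell (0,2) = 8249/2160
Step 4: cell (0,2) = 102413/25920
Full grid after step 4:
  108833/25920 695561/172800 102413/25920
  11269/2700 294691/72000 85127/21600
  1963/450 101957/24000 30283/7200
  39143/8640 260639/57600 38363/8640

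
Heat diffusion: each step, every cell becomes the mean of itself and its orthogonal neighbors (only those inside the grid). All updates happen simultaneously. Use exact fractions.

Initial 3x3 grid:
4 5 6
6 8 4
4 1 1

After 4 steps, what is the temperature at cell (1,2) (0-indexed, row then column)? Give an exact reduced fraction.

Answer: 416753/96000

Derivation:
Step 1: cell (1,2) = 19/4
Step 2: cell (1,2) = 331/80
Step 3: cell (1,2) = 21097/4800
Step 4: cell (1,2) = 416753/96000
Full grid after step 4:
  72259/14400 156251/32000 103351/21600
  2001701/432000 821587/180000 416753/96000
  34991/8100 1760951/432000 57959/14400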